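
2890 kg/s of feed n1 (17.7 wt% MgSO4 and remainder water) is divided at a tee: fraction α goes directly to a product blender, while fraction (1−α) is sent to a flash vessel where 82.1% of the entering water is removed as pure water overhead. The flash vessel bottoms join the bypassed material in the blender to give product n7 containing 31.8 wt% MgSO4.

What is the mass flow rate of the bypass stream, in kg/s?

All 2890×0.177 = 511.53 kg/s of MgSO4 reaches n7, so n7 = 511.53/0.318 = 1608.6 kg/s and vapour = 1281.4 kg/s.
The evaporator receives (1−α)·2890 of feed at 0.823 water and removes 0.821 of that water:
0.821×0.823×(1−α)×2890 = 1281.4
(1−α) = 1281.4/1952.7 = 0.6562;  α = 0.3438.
Bypass flow = 0.3438×2890 = 993.53 kg/s.

993.5 kg/s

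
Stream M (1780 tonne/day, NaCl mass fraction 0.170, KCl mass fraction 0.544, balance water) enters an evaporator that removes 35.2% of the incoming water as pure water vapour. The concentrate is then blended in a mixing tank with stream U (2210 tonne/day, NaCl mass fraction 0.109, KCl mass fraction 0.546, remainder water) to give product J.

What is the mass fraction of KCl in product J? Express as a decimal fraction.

Vapour removed = 0.352×0.286×1780 = 179.2 tonne/day; concentrate = 1600.8 tonne/day.
KCl reaching the mixer = 968.32 (from concentrate) + 2210×0.546 = 2175 tonne/day.
Product flow = 1600.8 + 2210 = 3810.8 tonne/day; KCl fraction = 0.571.

0.571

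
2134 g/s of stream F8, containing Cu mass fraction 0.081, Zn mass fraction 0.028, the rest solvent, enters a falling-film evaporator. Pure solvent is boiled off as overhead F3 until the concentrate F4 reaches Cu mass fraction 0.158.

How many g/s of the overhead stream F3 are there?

1040 g/s

Cu is conserved: 2134×0.081 = 172.85 g/s all reports to the concentrate.
Concentrate = 172.85/(target fraction) = 1094 g/s.
Overhead = 2134 − 1094 = 1040 g/s.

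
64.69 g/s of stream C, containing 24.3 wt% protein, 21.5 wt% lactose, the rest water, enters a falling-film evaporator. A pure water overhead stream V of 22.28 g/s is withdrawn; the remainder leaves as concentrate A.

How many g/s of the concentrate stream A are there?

Concentrate = 64.69 − 22.28 = 42.41 g/s.

42.41 g/s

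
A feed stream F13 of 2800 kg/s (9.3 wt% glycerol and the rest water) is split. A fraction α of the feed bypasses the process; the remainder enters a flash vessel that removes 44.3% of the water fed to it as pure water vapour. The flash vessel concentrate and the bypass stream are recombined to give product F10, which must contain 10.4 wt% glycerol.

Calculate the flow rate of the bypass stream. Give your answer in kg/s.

2063 kg/s

All 2800×0.093 = 260.4 kg/s of glycerol reaches F10, so F10 = 260.4/0.104 = 2503.8 kg/s and vapour = 296.15 kg/s.
The evaporator receives (1−α)·2800 of feed at 0.907 water and removes 0.443 of that water:
0.443×0.907×(1−α)×2800 = 296.15
(1−α) = 296.15/1125 = 0.2632;  α = 0.7368.
Bypass flow = 0.7368×2800 = 2062.9 kg/s.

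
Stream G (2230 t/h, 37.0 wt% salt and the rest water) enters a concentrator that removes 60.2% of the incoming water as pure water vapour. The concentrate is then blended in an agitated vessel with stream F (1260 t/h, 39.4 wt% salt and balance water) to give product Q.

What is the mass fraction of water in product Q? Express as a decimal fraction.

Vapour removed = 0.602×0.630×2230 = 845.75 t/h; concentrate = 1384.3 t/h.
water reaching the mixer = 559.15 (from concentrate) + 1260×0.606 = 1322.7 t/h.
Product flow = 1384.3 + 1260 = 2644.3 t/h; water fraction = 0.5002.

0.5002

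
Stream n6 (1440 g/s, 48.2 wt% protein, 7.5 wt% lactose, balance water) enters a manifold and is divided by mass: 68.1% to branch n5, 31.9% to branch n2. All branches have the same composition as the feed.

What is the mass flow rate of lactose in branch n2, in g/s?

34.45 g/s

Branch n2 total = 0.319×1440 = 459.36 g/s.
lactose in n2 = 0.075×459.36 = 34.452 g/s.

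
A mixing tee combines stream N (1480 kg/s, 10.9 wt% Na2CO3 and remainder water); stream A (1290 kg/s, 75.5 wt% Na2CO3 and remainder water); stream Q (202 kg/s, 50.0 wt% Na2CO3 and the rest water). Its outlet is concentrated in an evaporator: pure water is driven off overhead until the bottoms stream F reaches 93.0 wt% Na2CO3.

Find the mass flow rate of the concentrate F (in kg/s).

Na2CO3 entering = 1480×0.109 + 1290×0.755 + 202×0.500 = 1236.3 kg/s.
All Na2CO3 reports to F, so F = 1236.3/0.930 = 1329.3 kg/s.

1329 kg/s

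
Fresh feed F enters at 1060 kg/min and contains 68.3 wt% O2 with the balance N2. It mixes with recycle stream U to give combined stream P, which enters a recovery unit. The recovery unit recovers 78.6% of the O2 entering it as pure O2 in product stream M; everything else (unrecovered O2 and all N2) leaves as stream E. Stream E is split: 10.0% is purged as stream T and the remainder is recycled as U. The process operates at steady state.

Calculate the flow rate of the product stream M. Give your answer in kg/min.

O2 in P: m_A = 1060×0.683 + (1−0.100)·(1−0.786)·m_A, so m_A = 723.98/0.8074 = 896.68 kg/min.
Product M = 0.786×896.68 = 704.79 kg/min.

704.8 kg/min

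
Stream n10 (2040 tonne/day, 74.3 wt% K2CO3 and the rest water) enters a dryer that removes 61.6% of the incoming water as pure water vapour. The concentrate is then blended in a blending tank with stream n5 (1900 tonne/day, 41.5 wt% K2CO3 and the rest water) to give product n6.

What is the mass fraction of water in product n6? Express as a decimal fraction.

Vapour removed = 0.616×0.257×2040 = 322.96 tonne/day; concentrate = 1717 tonne/day.
water reaching the mixer = 201.32 (from concentrate) + 1900×0.585 = 1312.8 tonne/day.
Product flow = 1717 + 1900 = 3617 tonne/day; water fraction = 0.3630.

0.3630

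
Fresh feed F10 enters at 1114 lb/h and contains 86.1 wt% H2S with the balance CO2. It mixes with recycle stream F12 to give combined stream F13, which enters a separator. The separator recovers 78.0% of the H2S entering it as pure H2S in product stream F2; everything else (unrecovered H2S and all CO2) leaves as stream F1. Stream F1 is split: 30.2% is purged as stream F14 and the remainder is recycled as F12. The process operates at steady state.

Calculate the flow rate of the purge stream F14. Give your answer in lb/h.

230.1 lb/h

CO2 enters only via F10 and leaves only via the purge: 1114×0.139 = 0.302×(CO2 in F1), and the separator passes all CO2, so CO2 in F13 = CO2 in F1 = 512.74 lb/h.
H2S in F13: m_A = 1114×0.861 + (1−0.302)·(1−0.780)·m_A, so m_A = 959.15/0.8464 = 1133.2 lb/h.
F1 = (1−0.780)×1133.2 + 512.74 = 762.03 lb/h.
Purge F14 = 0.302×762.03 = 230.13 lb/h.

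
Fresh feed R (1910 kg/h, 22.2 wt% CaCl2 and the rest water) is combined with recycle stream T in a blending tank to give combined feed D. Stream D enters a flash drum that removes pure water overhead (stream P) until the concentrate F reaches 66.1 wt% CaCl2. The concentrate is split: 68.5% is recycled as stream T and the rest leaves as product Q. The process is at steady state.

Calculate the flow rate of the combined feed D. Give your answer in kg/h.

3305 kg/h

Overall CaCl2 balance (none leaves overhead): CaCl2 in fresh feed = CaCl2 in product, i.e. 1910×0.222 = (1−0.685)·F·0.661.
F = 424.02/(0.661×0.315) = 2036.5 kg/h.
Recycle T = 0.685×2036.5 = 1395 kg/h.
Combined feed D = 1910 + 1395 = 3305 kg/h.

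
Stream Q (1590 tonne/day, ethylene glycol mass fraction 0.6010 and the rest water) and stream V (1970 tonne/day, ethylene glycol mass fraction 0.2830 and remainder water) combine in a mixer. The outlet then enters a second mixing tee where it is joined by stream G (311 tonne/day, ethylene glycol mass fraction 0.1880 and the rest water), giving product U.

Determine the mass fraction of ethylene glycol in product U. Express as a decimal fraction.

0.4060

Overall, product flow = 3871 tonne/day.
ethylene glycol in = 1590×0.601 + 1970×0.283 + 311×0.188 = 1571.6 tonne/day.
ethylene glycol fraction in U = 0.4060.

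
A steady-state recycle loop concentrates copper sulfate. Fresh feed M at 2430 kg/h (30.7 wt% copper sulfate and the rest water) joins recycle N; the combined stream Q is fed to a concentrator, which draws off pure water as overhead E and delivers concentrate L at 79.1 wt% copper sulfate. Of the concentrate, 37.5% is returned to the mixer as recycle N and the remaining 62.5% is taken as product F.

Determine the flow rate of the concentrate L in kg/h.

1509 kg/h

Overall copper sulfate balance (none leaves overhead): copper sulfate in fresh feed = copper sulfate in product, i.e. 2430×0.307 = (1−0.375)·L·0.791.
L = 746.01/(0.791×0.625) = 1509 kg/h.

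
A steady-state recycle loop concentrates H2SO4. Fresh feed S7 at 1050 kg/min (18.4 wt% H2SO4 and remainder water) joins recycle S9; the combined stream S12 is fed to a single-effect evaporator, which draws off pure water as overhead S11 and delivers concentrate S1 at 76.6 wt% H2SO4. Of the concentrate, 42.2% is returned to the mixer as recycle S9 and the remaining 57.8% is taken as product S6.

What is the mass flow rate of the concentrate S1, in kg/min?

436.4 kg/min

Overall H2SO4 balance (none leaves overhead): H2SO4 in fresh feed = H2SO4 in product, i.e. 1050×0.184 = (1−0.422)·S1·0.766.
S1 = 193.2/(0.766×0.578) = 436.37 kg/min.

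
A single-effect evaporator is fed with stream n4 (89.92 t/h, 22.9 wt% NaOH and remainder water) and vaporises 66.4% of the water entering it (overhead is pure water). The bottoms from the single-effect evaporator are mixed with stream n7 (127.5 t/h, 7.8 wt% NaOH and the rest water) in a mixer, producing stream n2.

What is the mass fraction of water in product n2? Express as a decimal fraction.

0.822

Vapour removed = 0.664×0.771×89.92 = 46.034 t/h; concentrate = 43.886 t/h.
water reaching the mixer = 23.294 (from concentrate) + 127.5×0.922 = 140.85 t/h.
Product flow = 43.886 + 127.5 = 171.39 t/h; water fraction = 0.822.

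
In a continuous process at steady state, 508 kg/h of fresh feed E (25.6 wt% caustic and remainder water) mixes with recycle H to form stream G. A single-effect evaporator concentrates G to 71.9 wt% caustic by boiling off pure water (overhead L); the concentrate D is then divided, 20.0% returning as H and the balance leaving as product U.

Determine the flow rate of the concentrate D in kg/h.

226.1 kg/h

Overall caustic balance (none leaves overhead): caustic in fresh feed = caustic in product, i.e. 508×0.256 = (1−0.200)·D·0.719.
D = 130.05/(0.719×0.800) = 226.09 kg/h.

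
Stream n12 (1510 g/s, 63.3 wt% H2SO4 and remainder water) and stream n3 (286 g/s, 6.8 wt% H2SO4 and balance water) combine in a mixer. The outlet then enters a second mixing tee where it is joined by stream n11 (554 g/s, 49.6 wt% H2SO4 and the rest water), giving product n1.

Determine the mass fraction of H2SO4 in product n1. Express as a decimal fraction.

0.532

Overall, product flow = 2350 g/s.
H2SO4 in = 1510×0.633 + 286×0.068 + 554×0.496 = 1250.1 g/s.
H2SO4 fraction in n1 = 0.532.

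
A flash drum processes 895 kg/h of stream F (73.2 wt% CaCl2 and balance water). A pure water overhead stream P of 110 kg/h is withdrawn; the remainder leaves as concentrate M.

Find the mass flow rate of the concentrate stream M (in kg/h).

785 kg/h

Concentrate = 895 − 110 = 785 kg/h.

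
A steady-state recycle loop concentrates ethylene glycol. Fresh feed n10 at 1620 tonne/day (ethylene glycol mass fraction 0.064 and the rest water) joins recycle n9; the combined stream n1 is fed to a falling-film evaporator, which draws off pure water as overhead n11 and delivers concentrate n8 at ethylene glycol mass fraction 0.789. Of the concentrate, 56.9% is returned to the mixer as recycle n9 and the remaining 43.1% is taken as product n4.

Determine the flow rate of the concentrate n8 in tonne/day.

304.9 tonne/day

Overall ethylene glycol balance (none leaves overhead): ethylene glycol in fresh feed = ethylene glycol in product, i.e. 1620×0.064 = (1−0.569)·n8·0.789.
n8 = 103.68/(0.789×0.431) = 304.89 tonne/day.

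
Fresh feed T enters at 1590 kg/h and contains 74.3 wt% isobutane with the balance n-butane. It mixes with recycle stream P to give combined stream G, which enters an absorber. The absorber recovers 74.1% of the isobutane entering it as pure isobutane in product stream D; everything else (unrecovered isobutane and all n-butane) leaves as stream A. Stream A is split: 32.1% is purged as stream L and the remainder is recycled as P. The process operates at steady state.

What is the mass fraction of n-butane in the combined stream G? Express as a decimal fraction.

n-butane enters only via T and leaves only via the purge: 1590×0.257 = 0.321×(n-butane in A), and the absorber passes all n-butane, so n-butane in G = n-butane in A = 1273 kg/h.
isobutane in G: m_A = 1590×0.743 + (1−0.321)·(1−0.741)·m_A, so m_A = 1181.4/0.8241 = 1433.5 kg/h.
G = 1433.5 + 1273 = 2706.5 kg/h.
n-butane fraction in G = 1273/2706.5 = 0.470.

0.470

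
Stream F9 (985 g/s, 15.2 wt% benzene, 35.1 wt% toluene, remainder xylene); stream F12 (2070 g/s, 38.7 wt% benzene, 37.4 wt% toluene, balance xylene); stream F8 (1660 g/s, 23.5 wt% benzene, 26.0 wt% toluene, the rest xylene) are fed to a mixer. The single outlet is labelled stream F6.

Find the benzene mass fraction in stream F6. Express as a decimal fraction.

Total flow out = 985 + 2070 + 1660 = 4715 g/s.
benzene in = 985×0.152 + 2070×0.387 + 1660×0.235 = 1340.9 g/s.
benzene mass fraction in F6 = 1340.9/4715 = 0.2844.

0.2844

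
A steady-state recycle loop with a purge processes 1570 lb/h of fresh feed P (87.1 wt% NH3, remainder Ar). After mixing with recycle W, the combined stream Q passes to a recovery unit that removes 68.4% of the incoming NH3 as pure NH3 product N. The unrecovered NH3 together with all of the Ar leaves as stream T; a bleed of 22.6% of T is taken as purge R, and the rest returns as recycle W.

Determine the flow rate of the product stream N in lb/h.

NH3 in Q: m_A = 1570×0.871 + (1−0.226)·(1−0.684)·m_A, so m_A = 1367.5/0.7554 = 1810.2 lb/h.
Product N = 0.684×1810.2 = 1238.2 lb/h.

1238 lb/h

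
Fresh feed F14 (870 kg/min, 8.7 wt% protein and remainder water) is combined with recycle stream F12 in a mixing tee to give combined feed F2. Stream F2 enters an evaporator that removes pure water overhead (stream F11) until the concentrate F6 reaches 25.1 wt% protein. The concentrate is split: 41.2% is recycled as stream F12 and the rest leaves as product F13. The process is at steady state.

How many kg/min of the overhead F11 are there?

Overall protein balance (none leaves overhead): protein in fresh feed = protein in product, i.e. 870×0.087 = (1−0.412)·F6·0.251.
F6 = 75.69/(0.251×0.588) = 512.85 kg/min.
Recycle F12 = 0.412×512.85 = 211.29 kg/min.
Combined feed F2 = 870 + 211.29 = 1081.3 kg/min.
Overhead F11 = F2 − F6 = 1081.3 − 512.85 = 568.45 kg/min.

568.4 kg/min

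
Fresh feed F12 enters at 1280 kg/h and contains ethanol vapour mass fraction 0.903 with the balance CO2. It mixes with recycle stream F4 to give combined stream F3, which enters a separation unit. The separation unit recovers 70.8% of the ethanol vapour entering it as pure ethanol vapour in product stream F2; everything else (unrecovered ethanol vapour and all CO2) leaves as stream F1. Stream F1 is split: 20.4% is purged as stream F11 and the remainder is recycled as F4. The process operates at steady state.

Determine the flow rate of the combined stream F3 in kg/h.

CO2 enters only via F12 and leaves only via the purge: 1280×0.097 = 0.204×(CO2 in F1), and the separation unit passes all CO2, so CO2 in F3 = CO2 in F1 = 608.63 kg/h.
ethanol vapour in F3: m_A = 1280×0.903 + (1−0.204)·(1−0.708)·m_A, so m_A = 1155.8/0.7676 = 1505.8 kg/h.
F3 = 1505.8 + 608.63 = 2114.5 kg/h.

2114 kg/h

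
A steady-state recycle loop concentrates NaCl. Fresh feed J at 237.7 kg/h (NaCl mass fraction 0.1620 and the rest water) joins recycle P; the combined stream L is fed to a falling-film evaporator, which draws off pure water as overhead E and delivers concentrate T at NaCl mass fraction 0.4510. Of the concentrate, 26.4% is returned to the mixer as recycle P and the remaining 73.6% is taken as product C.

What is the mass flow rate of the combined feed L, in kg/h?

268.3 kg/h

Overall NaCl balance (none leaves overhead): NaCl in fresh feed = NaCl in product, i.e. 237.7×0.162 = (1−0.264)·T·0.451.
T = 38.507/(0.451×0.736) = 116.01 kg/h.
Recycle P = 0.264×116.01 = 30.626 kg/h.
Combined feed L = 237.7 + 30.626 = 268.33 kg/h.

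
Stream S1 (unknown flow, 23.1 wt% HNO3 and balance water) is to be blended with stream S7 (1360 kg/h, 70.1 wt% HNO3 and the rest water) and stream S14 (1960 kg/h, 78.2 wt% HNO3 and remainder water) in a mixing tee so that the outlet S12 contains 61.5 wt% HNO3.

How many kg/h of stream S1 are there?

1157 kg/h

Let S1 be the unknown flow. Total out = 3320 + S1.
HNO3 balance: 2486.1 + 0.231·S1 = 0.615·(3320 + S1)
(0.231 − 0.615)·S1 = 0.615×3320 − 2486.1 = -444.28
S1 = -444.28 / -0.384 = 1157 kg/h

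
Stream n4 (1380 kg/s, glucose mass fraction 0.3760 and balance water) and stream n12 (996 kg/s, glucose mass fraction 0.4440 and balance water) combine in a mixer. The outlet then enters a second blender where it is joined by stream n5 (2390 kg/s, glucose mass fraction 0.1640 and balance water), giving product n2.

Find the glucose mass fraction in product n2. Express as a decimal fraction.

0.2839

Overall, product flow = 4766 kg/s.
glucose in = 1380×0.376 + 996×0.444 + 2390×0.164 = 1353.1 kg/s.
glucose fraction in n2 = 0.2839.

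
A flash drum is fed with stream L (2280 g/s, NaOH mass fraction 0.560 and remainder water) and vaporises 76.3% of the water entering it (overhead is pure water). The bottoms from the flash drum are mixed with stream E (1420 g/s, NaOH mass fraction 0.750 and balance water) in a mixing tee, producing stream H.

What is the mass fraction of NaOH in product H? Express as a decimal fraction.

0.798

Vapour removed = 0.763×0.440×2280 = 765.44 g/s; concentrate = 1514.6 g/s.
NaOH reaching the mixer = 1276.8 (from concentrate) + 1420×0.750 = 2341.8 g/s.
Product flow = 1514.6 + 1420 = 2934.6 g/s; NaOH fraction = 0.798.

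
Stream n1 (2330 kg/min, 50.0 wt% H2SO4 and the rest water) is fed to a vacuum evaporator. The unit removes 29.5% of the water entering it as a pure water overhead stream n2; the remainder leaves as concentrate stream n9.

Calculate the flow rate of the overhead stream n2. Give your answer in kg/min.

343.7 kg/min

water entering = 2330×0.500 = 1165 kg/min; overhead removed = 0.295×1165 = 343.67 kg/min.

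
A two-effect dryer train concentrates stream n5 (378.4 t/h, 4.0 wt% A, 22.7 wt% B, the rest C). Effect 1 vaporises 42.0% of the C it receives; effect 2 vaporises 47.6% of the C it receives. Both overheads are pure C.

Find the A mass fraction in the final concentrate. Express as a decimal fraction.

0.082

C in feed = 378.4×0.733 = 277.37 t/h.
After stage 1: C left = (1−0.420)×277.37 = 160.87; stream total = 261.91 t/h.
After stage 2: C left = (1−0.476)×160.87 = 84.297; final concentrate = 185.33 t/h.
A fraction = 15.136/185.33 = 0.082.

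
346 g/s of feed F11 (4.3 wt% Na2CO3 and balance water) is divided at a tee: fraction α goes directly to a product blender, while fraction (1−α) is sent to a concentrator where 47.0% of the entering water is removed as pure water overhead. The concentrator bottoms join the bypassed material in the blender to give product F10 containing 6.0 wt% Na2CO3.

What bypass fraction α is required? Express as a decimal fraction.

All 346×0.043 = 14.878 g/s of Na2CO3 reaches F10, so F10 = 14.878/0.060 = 247.97 g/s and vapour = 98.033 g/s.
The evaporator receives (1−α)·346 of feed at 0.957 water and removes 0.470 of that water:
0.470×0.957×(1−α)×346 = 98.033
(1−α) = 98.033/155.63 = 0.6299;  α = 0.3701.

0.370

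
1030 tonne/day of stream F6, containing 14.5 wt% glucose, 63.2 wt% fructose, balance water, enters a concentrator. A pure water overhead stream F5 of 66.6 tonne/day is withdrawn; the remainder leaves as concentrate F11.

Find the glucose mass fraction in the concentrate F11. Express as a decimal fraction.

glucose is not removed: 1030×0.145 = 149.35 tonne/day of glucose enters F11.
Concentrate = 1030 − 66.6 = 963.4 tonne/day.
Mass fraction = 149.35/963.4 = 0.155.

0.155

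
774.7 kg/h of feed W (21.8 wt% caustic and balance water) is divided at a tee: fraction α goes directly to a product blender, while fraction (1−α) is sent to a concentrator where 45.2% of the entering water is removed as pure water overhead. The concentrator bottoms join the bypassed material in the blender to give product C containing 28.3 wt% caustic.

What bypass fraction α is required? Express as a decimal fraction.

All 774.7×0.218 = 168.88 kg/h of caustic reaches C, so C = 168.88/0.283 = 596.77 kg/h and vapour = 177.93 kg/h.
The evaporator receives (1−α)·774.7 of feed at 0.782 water and removes 0.452 of that water:
0.452×0.782×(1−α)×774.7 = 177.93
(1−α) = 177.93/273.83 = 0.6498;  α = 0.3502.

0.350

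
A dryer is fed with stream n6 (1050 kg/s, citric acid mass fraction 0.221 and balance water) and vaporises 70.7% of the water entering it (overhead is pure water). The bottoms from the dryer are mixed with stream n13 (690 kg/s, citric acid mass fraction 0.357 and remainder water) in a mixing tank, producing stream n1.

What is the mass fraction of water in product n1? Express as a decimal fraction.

0.588

Vapour removed = 0.707×0.779×1050 = 578.29 kg/s; concentrate = 471.71 kg/s.
water reaching the mixer = 239.66 (from concentrate) + 690×0.643 = 683.33 kg/s.
Product flow = 471.71 + 690 = 1161.7 kg/s; water fraction = 0.588.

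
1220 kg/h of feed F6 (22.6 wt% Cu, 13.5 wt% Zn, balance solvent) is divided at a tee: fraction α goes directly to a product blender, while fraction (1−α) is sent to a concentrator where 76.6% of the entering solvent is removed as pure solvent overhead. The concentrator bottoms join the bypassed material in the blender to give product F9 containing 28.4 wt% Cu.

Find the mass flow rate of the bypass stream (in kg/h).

711 kg/h

All 1220×0.226 = 275.72 kg/h of Cu reaches F9, so F9 = 275.72/0.284 = 970.85 kg/h and vapour = 249.15 kg/h.
The evaporator receives (1−α)·1220 of feed at 0.639 solvent and removes 0.766 of that solvent:
0.766×0.639×(1−α)×1220 = 249.15
(1−α) = 249.15/597.16 = 0.4172;  α = 0.5828.
Bypass flow = 0.5828×1220 = 710.97 kg/h.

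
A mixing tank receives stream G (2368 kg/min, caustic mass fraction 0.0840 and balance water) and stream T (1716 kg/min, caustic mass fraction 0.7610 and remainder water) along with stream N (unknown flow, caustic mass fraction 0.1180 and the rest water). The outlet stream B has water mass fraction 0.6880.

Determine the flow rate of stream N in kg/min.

1189 kg/min

Let N be the unknown flow. Total out = 4084 + N.
water balance: 2579.2 + 0.882·N = 0.688·(4084 + N)
(0.882 − 0.688)·N = 0.688×4084 − 2579.2 = 230.58
N = 230.58 / 0.194 = 1188.6 kg/min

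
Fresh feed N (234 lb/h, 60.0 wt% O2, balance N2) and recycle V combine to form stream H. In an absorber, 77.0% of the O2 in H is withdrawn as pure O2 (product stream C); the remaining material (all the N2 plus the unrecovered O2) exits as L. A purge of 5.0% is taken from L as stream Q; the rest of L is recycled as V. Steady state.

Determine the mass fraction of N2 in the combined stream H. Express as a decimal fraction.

0.912

N2 enters only via N and leaves only via the purge: 234×0.400 = 0.050×(N2 in L), and the absorber passes all N2, so N2 in H = N2 in L = 1872 lb/h.
O2 in H: m_A = 234×0.600 + (1−0.050)·(1−0.770)·m_A, so m_A = 140.4/0.7815 = 179.65 lb/h.
H = 179.65 + 1872 = 2051.7 lb/h.
N2 fraction in H = 1872/2051.7 = 0.912.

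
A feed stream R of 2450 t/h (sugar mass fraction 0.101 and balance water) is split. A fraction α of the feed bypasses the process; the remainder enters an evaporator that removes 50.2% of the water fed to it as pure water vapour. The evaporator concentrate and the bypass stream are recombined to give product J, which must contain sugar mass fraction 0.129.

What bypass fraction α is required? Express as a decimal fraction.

All 2450×0.101 = 247.45 t/h of sugar reaches J, so J = 247.45/0.129 = 1918.2 t/h and vapour = 531.78 t/h.
The evaporator receives (1−α)·2450 of feed at 0.899 water and removes 0.502 of that water:
0.502×0.899×(1−α)×2450 = 531.78
(1−α) = 531.78/1105.7 = 0.4810;  α = 0.5190.

0.519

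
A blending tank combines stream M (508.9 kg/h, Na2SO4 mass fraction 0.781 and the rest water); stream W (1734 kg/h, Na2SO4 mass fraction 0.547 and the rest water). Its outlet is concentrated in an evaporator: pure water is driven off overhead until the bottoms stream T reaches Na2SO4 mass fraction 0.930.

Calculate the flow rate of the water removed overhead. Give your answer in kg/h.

Na2SO4 entering = 508.9×0.781 + 1734×0.547 = 1345.9 kg/h.
All Na2SO4 reports to T, so T = 1345.9/0.930 = 1447.3 kg/h.
Total feed = 2242.9 kg/h; overhead = 2242.9 − 1447.3 = 795.64 kg/h.

795.6 kg/h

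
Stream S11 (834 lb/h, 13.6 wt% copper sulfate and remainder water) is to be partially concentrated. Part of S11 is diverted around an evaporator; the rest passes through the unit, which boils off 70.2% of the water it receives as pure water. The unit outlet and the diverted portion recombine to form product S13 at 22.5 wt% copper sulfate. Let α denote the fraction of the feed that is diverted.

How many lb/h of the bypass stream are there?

All 834×0.136 = 113.42 lb/h of copper sulfate reaches S13, so S13 = 113.42/0.225 = 504.11 lb/h and vapour = 329.89 lb/h.
The evaporator receives (1−α)·834 of feed at 0.864 water and removes 0.702 of that water:
0.702×0.864×(1−α)×834 = 329.89
(1−α) = 329.89/505.84 = 0.6522;  α = 0.3478.
Bypass flow = 0.3478×834 = 290.1 lb/h.

290.1 lb/h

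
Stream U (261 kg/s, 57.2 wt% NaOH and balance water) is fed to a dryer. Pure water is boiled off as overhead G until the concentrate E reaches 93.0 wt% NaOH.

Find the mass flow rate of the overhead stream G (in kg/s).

100.5 kg/s

NaOH is conserved: 261×0.572 = 149.29 kg/s all reports to the concentrate.
Concentrate = 149.29/(target fraction) = 160.53 kg/s.
Overhead = 261 − 160.53 = 100.47 kg/s.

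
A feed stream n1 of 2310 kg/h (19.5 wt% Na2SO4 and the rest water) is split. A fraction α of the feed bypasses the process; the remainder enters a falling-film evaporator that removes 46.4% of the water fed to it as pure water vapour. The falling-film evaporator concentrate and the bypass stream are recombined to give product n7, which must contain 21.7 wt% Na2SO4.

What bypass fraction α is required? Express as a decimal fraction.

0.729

All 2310×0.195 = 450.45 kg/h of Na2SO4 reaches n7, so n7 = 450.45/0.217 = 2075.8 kg/h and vapour = 234.19 kg/h.
The evaporator receives (1−α)·2310 of feed at 0.805 water and removes 0.464 of that water:
0.464×0.805×(1−α)×2310 = 234.19
(1−α) = 234.19/862.83 = 0.2714;  α = 0.7286.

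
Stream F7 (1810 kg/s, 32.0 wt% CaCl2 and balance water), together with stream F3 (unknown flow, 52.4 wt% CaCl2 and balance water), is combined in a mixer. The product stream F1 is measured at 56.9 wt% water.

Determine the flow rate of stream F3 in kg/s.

Let F3 be the unknown flow. Total out = 1810 + F3.
water balance: 1230.8 + 0.476·F3 = 0.569·(1810 + F3)
(0.476 − 0.569)·F3 = 0.569×1810 − 1230.8 = -200.91
F3 = -200.91 / -0.093 = 2160.3 kg/s

2160 kg/s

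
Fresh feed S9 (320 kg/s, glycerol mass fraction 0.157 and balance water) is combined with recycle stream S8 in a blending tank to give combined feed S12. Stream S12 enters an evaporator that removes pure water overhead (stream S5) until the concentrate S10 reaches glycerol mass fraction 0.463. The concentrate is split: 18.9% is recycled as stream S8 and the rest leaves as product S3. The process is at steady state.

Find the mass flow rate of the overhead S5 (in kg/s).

211.5 kg/s

Overall glycerol balance (none leaves overhead): glycerol in fresh feed = glycerol in product, i.e. 320×0.157 = (1−0.189)·S10·0.463.
S10 = 50.24/(0.463×0.811) = 133.8 kg/s.
Recycle S8 = 0.189×133.8 = 25.288 kg/s.
Combined feed S12 = 320 + 25.288 = 345.29 kg/s.
Overhead S5 = S12 − S10 = 345.29 − 133.8 = 211.49 kg/s.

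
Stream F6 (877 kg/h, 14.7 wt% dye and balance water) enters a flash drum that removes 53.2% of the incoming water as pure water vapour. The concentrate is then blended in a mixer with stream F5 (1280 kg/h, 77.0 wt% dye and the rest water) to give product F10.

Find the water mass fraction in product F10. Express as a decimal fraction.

Vapour removed = 0.532×0.853×877 = 397.98 kg/h; concentrate = 479.02 kg/h.
water reaching the mixer = 350.1 (from concentrate) + 1280×0.230 = 644.5 kg/h.
Product flow = 479.02 + 1280 = 1759 kg/h; water fraction = 0.366.

0.366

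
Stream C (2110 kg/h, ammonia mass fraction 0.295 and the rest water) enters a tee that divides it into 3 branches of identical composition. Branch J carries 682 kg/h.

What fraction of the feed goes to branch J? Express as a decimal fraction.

0.323

Fraction to J = 682/2110 = 0.3232.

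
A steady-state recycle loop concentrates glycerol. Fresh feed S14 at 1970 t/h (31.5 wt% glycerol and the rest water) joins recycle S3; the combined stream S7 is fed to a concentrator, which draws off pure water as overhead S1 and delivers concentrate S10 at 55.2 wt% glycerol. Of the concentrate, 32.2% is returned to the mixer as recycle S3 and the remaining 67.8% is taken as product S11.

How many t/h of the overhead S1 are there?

Overall glycerol balance (none leaves overhead): glycerol in fresh feed = glycerol in product, i.e. 1970×0.315 = (1−0.322)·S10·0.552.
S10 = 620.55/(0.552×0.678) = 1658.1 t/h.
Recycle S3 = 0.322×1658.1 = 533.9 t/h.
Combined feed S7 = 1970 + 533.9 = 2503.9 t/h.
Overhead S1 = S7 − S10 = 2503.9 − 1658.1 = 845.82 t/h.

845.8 t/h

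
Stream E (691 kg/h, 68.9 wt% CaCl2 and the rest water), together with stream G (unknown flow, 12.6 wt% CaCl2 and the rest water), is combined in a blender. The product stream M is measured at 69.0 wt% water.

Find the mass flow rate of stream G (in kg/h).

1423 kg/h

Let G be the unknown flow. Total out = 691 + G.
water balance: 214.9 + 0.874·G = 0.690·(691 + G)
(0.874 − 0.690)·G = 0.690×691 − 214.9 = 261.89
G = 261.89 / 0.184 = 1423.3 kg/h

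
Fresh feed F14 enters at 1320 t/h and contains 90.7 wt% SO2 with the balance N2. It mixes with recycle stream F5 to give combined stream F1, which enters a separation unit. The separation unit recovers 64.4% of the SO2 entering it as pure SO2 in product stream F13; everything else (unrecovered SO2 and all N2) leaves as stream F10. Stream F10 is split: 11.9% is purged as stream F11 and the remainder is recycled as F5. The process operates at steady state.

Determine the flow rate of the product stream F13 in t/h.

1123 t/h

SO2 in F1: m_A = 1320×0.907 + (1−0.119)·(1−0.644)·m_A, so m_A = 1197.2/0.6864 = 1744.3 t/h.
Product F13 = 0.644×1744.3 = 1123.3 t/h.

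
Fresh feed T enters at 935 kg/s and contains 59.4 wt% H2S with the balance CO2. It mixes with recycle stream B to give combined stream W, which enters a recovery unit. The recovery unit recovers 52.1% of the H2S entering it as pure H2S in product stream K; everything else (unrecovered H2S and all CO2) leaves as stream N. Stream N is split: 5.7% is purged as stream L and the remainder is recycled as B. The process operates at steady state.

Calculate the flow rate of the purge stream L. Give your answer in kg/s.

407.3 kg/s

CO2 enters only via T and leaves only via the purge: 935×0.406 = 0.057×(CO2 in N), and the recovery unit passes all CO2, so CO2 in W = CO2 in N = 6659.8 kg/s.
H2S in W: m_A = 935×0.594 + (1−0.057)·(1−0.521)·m_A, so m_A = 555.39/0.5483 = 1012.9 kg/s.
N = (1−0.521)×1012.9 + 6659.8 = 7145 kg/s.
Purge L = 0.057×7145 = 407.27 kg/s.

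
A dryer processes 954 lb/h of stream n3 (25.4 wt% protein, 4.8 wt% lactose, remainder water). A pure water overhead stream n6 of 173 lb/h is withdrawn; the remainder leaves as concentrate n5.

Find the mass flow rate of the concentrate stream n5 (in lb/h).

Concentrate = 954 − 173 = 781 lb/h.

781 lb/h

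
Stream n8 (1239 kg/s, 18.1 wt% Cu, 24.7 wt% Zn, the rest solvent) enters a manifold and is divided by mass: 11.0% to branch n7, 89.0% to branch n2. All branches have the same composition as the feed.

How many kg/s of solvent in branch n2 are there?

630.8 kg/s

Branch n2 total = 0.890×1239 = 1102.7 kg/s.
solvent in n2 = 0.572×1102.7 = 630.75 kg/s.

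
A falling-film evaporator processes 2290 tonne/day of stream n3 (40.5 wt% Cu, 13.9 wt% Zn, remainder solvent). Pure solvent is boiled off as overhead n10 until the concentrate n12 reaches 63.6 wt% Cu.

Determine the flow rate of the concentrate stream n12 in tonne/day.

1458 tonne/day

Cu is conserved: 2290×0.405 = 927.45 tonne/day all reports to the concentrate.
Concentrate = 927.45/(target fraction) = 1458.3 tonne/day.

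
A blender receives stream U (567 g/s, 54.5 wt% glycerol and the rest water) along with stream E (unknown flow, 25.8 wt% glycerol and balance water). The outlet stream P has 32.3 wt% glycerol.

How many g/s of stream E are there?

Let E be the unknown flow. Total out = 567 + E.
glycerol balance: 309.02 + 0.258·E = 0.323·(567 + E)
(0.258 − 0.323)·E = 0.323×567 − 309.02 = -125.87
E = -125.87 / -0.065 = 1936.5 g/s

1937 g/s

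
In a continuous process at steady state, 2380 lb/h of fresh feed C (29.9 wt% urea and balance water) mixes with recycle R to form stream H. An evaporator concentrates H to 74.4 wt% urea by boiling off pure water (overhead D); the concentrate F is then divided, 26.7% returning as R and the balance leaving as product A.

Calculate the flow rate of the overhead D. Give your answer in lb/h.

1424 lb/h

Overall urea balance (none leaves overhead): urea in fresh feed = urea in product, i.e. 2380×0.299 = (1−0.267)·F·0.744.
F = 711.62/(0.744×0.733) = 1304.9 lb/h.
Recycle R = 0.267×1304.9 = 348.4 lb/h.
Combined feed H = 2380 + 348.4 = 2728.4 lb/h.
Overhead D = H − F = 2728.4 − 1304.9 = 1423.5 lb/h.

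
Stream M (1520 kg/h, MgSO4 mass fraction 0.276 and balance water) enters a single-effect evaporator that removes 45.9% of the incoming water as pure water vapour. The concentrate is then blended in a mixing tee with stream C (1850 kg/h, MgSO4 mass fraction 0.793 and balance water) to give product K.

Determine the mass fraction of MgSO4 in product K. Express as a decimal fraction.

Vapour removed = 0.459×0.724×1520 = 505.12 kg/h; concentrate = 1014.9 kg/h.
MgSO4 reaching the mixer = 419.52 (from concentrate) + 1850×0.793 = 1886.6 kg/h.
Product flow = 1014.9 + 1850 = 2864.9 kg/h; MgSO4 fraction = 0.659.

0.659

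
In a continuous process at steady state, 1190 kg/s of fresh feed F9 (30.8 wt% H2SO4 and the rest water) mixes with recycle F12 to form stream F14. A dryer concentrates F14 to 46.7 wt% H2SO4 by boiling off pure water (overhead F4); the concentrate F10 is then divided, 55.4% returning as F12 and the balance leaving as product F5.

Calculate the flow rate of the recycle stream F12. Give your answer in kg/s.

Overall H2SO4 balance (none leaves overhead): H2SO4 in fresh feed = H2SO4 in product, i.e. 1190×0.308 = (1−0.554)·F10·0.467.
F10 = 366.52/(0.467×0.446) = 1759.7 kg/s.
Recycle F12 = 0.554×1759.7 = 974.89 kg/s.

974.9 kg/s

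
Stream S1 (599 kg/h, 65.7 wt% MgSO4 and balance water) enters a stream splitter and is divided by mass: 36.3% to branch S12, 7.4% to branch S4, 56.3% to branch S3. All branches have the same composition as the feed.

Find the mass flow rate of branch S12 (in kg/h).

Branch S12 flow = 0.363×599 = 217.44 kg/h.

217.4 kg/h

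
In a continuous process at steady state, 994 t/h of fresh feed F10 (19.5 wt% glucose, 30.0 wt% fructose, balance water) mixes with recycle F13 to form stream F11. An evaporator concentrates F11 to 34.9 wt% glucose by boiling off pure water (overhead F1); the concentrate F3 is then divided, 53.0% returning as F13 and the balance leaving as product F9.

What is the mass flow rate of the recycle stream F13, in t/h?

626.3 t/h

Overall glucose balance (none leaves overhead): glucose in fresh feed = glucose in product, i.e. 994×0.195 = (1−0.530)·F3·0.349.
F3 = 193.83/(0.349×0.470) = 1181.7 t/h.
Recycle F13 = 0.530×1181.7 = 626.29 t/h.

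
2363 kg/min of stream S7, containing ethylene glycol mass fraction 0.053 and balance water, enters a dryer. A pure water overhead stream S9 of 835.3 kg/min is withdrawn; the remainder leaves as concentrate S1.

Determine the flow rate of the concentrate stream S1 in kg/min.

1528 kg/min

Concentrate = 2363 − 835.3 = 1527.7 kg/min.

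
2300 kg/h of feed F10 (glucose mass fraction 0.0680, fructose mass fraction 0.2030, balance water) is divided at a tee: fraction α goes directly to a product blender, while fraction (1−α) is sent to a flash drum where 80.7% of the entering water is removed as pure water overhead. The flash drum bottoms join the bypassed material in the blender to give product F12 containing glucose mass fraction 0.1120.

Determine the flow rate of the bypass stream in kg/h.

764.1 kg/h

All 2300×0.068 = 156.4 kg/h of glucose reaches F12, so F12 = 156.4/0.112 = 1396.4 kg/h and vapour = 903.57 kg/h.
The evaporator receives (1−α)·2300 of feed at 0.729 water and removes 0.807 of that water:
0.807×0.729×(1−α)×2300 = 903.57
(1−α) = 903.57/1353.1 = 0.6678;  α = 0.3322.
Bypass flow = 0.3322×2300 = 764.11 kg/h.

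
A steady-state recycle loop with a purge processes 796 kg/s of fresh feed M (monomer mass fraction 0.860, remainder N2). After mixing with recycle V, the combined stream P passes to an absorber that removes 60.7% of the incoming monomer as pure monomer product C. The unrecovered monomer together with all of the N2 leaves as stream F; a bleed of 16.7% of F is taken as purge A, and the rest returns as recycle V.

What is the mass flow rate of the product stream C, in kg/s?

617.8 kg/s

monomer in P: m_A = 796×0.860 + (1−0.167)·(1−0.607)·m_A, so m_A = 684.56/0.6726 = 1017.7 kg/s.
Product C = 0.607×1017.7 = 617.77 kg/s.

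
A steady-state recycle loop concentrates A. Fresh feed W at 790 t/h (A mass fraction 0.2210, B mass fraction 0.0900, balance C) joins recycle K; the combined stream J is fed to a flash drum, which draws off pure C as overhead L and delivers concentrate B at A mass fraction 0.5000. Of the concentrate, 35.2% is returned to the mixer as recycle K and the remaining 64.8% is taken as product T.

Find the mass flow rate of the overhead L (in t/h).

440.8 t/h

Overall A balance (none leaves overhead): A in fresh feed = A in product, i.e. 790×0.221 = (1−0.352)·B·0.500.
B = 174.59/(0.500×0.648) = 538.86 t/h.
Recycle K = 0.352×538.86 = 189.68 t/h.
Combined feed J = 790 + 189.68 = 979.68 t/h.
Overhead L = J − B = 979.68 − 538.86 = 440.82 t/h.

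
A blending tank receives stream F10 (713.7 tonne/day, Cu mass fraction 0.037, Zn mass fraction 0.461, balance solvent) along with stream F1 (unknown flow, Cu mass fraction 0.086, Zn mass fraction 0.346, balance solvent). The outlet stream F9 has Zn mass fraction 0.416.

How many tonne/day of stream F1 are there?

458.8 tonne/day

Let F1 be the unknown flow. Total out = 713.7 + F1.
Zn balance: 329.02 + 0.346·F1 = 0.416·(713.7 + F1)
(0.346 − 0.416)·F1 = 0.416×713.7 − 329.02 = -32.117
F1 = -32.117 / -0.070 = 458.81 tonne/day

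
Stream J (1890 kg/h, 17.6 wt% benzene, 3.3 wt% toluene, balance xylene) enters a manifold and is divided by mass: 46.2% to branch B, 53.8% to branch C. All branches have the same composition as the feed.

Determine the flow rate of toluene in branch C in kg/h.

33.56 kg/h

Branch C total = 0.538×1890 = 1016.8 kg/h.
toluene in C = 0.033×1016.8 = 33.555 kg/h.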